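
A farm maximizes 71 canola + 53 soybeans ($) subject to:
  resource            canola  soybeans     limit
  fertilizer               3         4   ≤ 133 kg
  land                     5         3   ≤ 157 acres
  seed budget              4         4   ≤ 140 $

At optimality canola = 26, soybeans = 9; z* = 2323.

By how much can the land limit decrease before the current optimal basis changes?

Binding constraints: land, seed budget. The basis is B = [[5,3],[4,4]] with det 8.
Per unit decrease in land, x* moves by d = (-0.5, 0.5).
The basis stays optimal until fertilizer becomes binding; allowable decrease = 38 acres.

38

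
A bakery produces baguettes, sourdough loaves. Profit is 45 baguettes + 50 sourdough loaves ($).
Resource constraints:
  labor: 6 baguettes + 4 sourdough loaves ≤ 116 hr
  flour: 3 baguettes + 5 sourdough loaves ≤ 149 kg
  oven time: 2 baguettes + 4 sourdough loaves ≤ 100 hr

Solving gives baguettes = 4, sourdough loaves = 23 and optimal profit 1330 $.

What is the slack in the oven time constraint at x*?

oven time used = 2·4 + 4·23 = 100; slack = 100 − 100 = 0.

0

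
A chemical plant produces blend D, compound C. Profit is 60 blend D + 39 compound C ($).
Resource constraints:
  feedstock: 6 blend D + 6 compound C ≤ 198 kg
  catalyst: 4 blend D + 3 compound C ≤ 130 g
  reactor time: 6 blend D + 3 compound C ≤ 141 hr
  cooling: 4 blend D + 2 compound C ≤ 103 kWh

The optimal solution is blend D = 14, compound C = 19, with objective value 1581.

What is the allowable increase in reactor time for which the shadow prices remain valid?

Binding constraints: feedstock, reactor time. The basis is B = [[6,6],[6,3]] with det -18.
Per unit increase in reactor time, x* moves by d = (0.3333, -0.3333).
The basis stays optimal until cooling becomes binding; allowable increase = 13.5 hr.

13.5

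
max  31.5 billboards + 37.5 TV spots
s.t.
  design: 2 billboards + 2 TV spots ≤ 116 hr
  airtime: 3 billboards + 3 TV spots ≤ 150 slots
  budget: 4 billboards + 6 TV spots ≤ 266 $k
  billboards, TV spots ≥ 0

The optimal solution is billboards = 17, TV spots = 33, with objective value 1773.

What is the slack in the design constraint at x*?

16

design used = 2·17 + 2·33 = 100; slack = 116 − 100 = 16.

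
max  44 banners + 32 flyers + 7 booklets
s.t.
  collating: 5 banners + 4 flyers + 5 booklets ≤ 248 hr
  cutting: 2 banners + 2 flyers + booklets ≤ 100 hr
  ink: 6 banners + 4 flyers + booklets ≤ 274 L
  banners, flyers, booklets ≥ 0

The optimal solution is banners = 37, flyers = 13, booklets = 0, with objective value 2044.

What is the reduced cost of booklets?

At the optimum: collating uses 237 of 248 (slack = 11); cutting uses 100 of 100 (binding); ink uses 274 of 274 (binding).
Slack constraints have shadow price 0 (complementary slackness).
Dual feasibility on the basic columns requires 2·y_cutting + 6·y_ink = 44, 2·y_cutting + 4·y_ink = 32.
This yields shadow prices y_cutting = 4, y_ink = 6.
Reduced cost of booklets: c₃ − yᵀa₃ = 7 − (4·1 + 6·1) = 7 − 10 = -3.

-3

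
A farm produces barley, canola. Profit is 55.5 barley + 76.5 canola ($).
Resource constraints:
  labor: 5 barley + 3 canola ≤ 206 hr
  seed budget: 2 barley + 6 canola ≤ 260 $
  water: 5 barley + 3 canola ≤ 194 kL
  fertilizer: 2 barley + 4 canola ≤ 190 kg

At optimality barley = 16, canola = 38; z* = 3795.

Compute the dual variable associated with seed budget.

At the optimum: labor uses 194 of 206 (slack = 12); seed budget uses 260 of 260 (binding); water uses 194 of 194 (binding); fertilizer uses 184 of 190 (slack = 6).
Slack constraints have shadow price 0 (complementary slackness).
Dual feasibility on the basic columns requires 2·y_seed budget + 5·y_water = 55.5, 6·y_seed budget + 3·y_water = 76.5.
This yields shadow prices y_seed budget = 9, y_water = 7.5.
Shadow price of seed budget = 9.

9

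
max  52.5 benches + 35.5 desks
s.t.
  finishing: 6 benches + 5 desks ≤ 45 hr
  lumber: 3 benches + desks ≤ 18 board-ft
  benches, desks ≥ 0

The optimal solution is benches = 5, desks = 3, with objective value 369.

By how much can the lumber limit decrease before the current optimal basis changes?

Binding constraints: finishing, lumber. The basis is B = [[6,5],[3,1]] with det -9.
Per unit decrease in lumber, x* moves by d = (-0.5556, 0.6667).
The basis stays optimal until benches reaches 0; allowable decrease = 9 board-ft.

9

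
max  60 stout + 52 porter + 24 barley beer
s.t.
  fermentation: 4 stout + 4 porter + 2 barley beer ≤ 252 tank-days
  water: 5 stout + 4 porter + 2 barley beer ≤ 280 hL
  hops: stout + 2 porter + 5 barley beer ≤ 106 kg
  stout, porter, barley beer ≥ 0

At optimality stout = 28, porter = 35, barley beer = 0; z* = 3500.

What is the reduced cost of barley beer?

-2

At the optimum: fermentation uses 252 of 252 (binding); water uses 280 of 280 (binding); hops uses 98 of 106 (slack = 8).
By complementary slackness, y = 0 for the non-binding constraint.
Dual feasibility on the basic columns requires 4·y_fermentation + 5·y_water = 60, 4·y_fermentation + 4·y_water = 52.
Solving: y_fermentation = 5, y_water = 8.
Reduced cost of barley beer: c₃ − yᵀa₃ = 24 − (5·2 + 8·2) = 24 − 26 = -2.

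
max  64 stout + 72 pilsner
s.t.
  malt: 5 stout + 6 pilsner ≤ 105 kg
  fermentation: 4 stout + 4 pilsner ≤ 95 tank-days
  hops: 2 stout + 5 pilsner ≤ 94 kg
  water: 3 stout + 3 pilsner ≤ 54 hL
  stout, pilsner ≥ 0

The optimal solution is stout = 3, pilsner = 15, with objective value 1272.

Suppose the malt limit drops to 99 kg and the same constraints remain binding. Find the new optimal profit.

1224

At the optimum: malt uses 105 of 105 (binding); fermentation uses 72 of 95 (slack = 23); hops uses 81 of 94 (slack = 13); water uses 54 of 54 (binding).
Since fermentation, hops are not tight, their duals are 0.
From A_Bᵀ y = c: 5·y_malt + 3·y_water = 64; 6·y_malt + 3·y_water = 72.
Solving: y_malt = 8, y_water = 8.
Δz = y_malt·Δb = 8 × (-6) = -48, so new z* = 1272 − 48 = 1224.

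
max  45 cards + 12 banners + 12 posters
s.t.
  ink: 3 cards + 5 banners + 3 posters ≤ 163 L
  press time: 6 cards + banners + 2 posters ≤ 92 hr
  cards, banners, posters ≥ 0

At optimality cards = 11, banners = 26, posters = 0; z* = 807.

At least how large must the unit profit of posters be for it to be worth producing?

17

Both ink and press time are binding at x*.
From A_Bᵀ y = c: 3·y_ink + 6·y_press time = 45; 5·y_ink + 1·y_press time = 12.
→ y_ink = 1 and y_press time = 7.
posters enters the basis when its profit ≥ yᵀa₃ = 1·3 + 7·2 = 17.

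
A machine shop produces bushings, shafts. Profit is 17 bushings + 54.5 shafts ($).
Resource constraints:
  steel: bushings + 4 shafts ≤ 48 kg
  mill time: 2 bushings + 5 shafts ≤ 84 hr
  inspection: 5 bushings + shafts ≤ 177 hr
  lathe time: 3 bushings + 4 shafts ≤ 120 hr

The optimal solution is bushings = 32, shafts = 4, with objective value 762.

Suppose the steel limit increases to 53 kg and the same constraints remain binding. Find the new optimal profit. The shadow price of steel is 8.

Δb = 5, so new z* = 762 + (8)·(5) = 762 + 40 = 802.

802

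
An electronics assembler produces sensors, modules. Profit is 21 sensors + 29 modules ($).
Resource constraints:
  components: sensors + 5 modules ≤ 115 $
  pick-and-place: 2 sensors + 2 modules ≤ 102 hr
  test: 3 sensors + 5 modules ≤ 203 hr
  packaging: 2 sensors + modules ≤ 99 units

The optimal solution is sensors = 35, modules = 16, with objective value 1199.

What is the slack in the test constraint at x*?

18

test used = 3·35 + 5·16 = 185; slack = 203 − 185 = 18.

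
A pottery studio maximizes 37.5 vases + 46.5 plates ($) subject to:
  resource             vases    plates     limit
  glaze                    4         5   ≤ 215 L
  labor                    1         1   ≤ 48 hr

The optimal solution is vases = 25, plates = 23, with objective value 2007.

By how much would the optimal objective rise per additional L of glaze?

9

Check each constraint at x*: glaze 215/215 (tight); labor 48/48 (tight).
The binding rows give the dual system: 4·y_glaze + 1·y_labor = 37.5 and 5·y_glaze + 1·y_labor = 46.5.
Solving: y_glaze = 9, y_labor = 1.5.
Shadow price of glaze = 9.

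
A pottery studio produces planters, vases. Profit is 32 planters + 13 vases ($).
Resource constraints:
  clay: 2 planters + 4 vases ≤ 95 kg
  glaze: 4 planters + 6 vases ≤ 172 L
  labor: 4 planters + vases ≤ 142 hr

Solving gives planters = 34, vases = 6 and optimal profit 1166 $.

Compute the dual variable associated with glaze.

Binding: glaze and labor. Non-binding: clay (3 unused).
Slack constraints have shadow price 0 (complementary slackness).
From A_Bᵀ y = c: 4·y_glaze + 4·y_labor = 32; 6·y_glaze + 1·y_labor = 13.
Solving: y_glaze = 1, y_labor = 7.
Shadow price of glaze = 1.

1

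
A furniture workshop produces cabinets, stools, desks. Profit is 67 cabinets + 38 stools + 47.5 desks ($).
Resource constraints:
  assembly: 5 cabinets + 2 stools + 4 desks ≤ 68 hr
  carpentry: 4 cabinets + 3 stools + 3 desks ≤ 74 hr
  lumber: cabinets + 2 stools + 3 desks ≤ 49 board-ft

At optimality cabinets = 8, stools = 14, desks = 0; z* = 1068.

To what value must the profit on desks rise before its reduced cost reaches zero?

Binding: assembly and carpentry. Non-binding: lumber (13 unused).
Slack constraints have shadow price 0 (complementary slackness).
Dual feasibility on the basic columns requires 5·y_assembly + 4·y_carpentry = 67, 2·y_assembly + 3·y_carpentry = 38.
Solving: y_assembly = 7, y_carpentry = 8.
desks enters the basis when its profit ≥ yᵀa₃ = 7·4 + 8·3 = 52.

52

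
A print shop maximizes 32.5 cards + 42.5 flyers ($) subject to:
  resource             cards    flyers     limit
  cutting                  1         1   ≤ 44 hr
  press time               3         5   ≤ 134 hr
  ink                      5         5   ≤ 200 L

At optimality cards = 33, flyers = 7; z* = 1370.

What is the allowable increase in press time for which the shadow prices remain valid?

66

Binding constraints: press time, ink. The basis is B = [[3,5],[5,5]] with det -10.
Per unit increase in press time, x* moves by d = (-0.5, 0.5).
The basis stays optimal until cards reaches 0; allowable increase = 66 hr.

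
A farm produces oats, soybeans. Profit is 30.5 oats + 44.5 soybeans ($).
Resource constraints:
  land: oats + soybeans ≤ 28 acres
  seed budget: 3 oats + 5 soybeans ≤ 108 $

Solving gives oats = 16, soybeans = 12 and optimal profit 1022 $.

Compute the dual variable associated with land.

9.5

Both land and seed budget are binding at x*.
The binding rows give the dual system: 1·y_land + 3·y_seed budget = 30.5 and 1·y_land + 5·y_seed budget = 44.5.
→ y_land = 9.5 and y_seed budget = 7.
Shadow price of land = 9.5.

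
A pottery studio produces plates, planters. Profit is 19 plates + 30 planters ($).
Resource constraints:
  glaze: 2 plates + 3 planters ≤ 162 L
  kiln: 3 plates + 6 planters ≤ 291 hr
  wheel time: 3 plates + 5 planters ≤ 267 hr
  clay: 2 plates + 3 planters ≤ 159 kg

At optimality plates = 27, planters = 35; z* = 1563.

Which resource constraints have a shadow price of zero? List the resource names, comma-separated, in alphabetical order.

glaze, wheel time

glaze: 159/162 (slack 3)
kiln: 291/291 (binding)
wheel time: 256/267 (slack 11)
clay: 159/159 (binding)
By complementary slackness, a constraint with positive slack has shadow price 0 → glaze, wheel time.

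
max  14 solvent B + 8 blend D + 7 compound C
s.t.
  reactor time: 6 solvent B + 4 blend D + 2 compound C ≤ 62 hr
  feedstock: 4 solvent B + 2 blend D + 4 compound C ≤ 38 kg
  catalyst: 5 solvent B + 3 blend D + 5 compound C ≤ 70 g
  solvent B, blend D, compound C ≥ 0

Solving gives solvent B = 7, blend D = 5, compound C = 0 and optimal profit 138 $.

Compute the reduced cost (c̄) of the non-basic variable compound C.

-3

At the optimum: reactor time uses 62 of 62 (binding); feedstock uses 38 of 38 (binding); catalyst uses 50 of 70 (slack = 20).
Slack constraints have shadow price 0 (complementary slackness).
Dual feasibility on the basic columns requires 6·y_reactor time + 4·y_feedstock = 14, 4·y_reactor time + 2·y_feedstock = 8.
Solving: y_reactor time = 1, y_feedstock = 2.
Reduced cost of compound C: c₃ − yᵀa₃ = 7 − (1·2 + 2·4) = 7 − 10 = -3.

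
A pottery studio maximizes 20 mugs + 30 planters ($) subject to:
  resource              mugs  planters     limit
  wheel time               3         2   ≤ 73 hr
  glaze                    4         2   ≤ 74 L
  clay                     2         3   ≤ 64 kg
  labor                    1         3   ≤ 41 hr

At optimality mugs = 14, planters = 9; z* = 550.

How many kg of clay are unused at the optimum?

clay used = 2·14 + 3·9 = 55; slack = 64 − 55 = 9.

9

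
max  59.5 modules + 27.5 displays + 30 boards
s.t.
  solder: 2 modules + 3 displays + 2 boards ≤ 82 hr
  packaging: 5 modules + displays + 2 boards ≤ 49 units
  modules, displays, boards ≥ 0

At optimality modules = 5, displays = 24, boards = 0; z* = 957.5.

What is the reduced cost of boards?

Check each constraint at x*: solder 82/82 (tight); packaging 49/49 (tight).
Dual feasibility on the basic columns requires 2·y_solder + 5·y_packaging = 59.5, 3·y_solder + 1·y_packaging = 27.5.
This yields shadow prices y_solder = 6, y_packaging = 9.5.
Reduced cost of boards: c₃ − yᵀa₃ = 30 − (6·2 + 9.5·2) = 30 − 31 = -1.

-1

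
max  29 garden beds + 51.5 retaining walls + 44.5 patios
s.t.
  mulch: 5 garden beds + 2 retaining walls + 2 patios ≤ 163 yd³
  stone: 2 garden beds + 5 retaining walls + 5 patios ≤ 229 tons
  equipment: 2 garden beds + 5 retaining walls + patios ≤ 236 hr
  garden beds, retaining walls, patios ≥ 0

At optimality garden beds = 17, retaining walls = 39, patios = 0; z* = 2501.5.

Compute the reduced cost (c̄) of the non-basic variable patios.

Check each constraint at x*: mulch 163/163 (tight); stone 229/229 (tight); equipment 229/236 (slack 7).
Since equipment is not tight, its dual is 0.
Dual feasibility on the basic columns requires 5·y_mulch + 2·y_stone = 29, 2·y_mulch + 5·y_stone = 51.5.
Solving: y_mulch = 2, y_stone = 9.5.
Reduced cost of patios: c₃ − yᵀa₃ = 44.5 − (2·2 + 9.5·5) = 44.5 − 51.5 = -7.

-7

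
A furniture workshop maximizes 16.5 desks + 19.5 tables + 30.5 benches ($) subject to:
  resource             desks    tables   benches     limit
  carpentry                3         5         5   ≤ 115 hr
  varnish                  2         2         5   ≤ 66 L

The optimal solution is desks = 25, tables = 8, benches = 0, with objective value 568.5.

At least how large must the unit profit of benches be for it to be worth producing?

37.5

Both carpentry and varnish are binding at x*.
The binding rows give the dual system: 3·y_carpentry + 2·y_varnish = 16.5 and 5·y_carpentry + 2·y_varnish = 19.5.
Solving: y_carpentry = 1.5, y_varnish = 6.
benches enters the basis when its profit ≥ yᵀa₃ = 1.5·5 + 6·5 = 37.5.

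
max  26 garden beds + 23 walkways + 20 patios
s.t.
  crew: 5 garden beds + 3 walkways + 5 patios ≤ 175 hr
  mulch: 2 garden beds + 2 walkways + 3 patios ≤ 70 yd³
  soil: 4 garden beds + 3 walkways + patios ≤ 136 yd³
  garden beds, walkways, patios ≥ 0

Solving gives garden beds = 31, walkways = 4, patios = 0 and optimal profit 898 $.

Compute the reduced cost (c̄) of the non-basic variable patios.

-4

Check each constraint at x*: crew 167/175 (slack 8); mulch 70/70 (tight); soil 136/136 (tight).
By complementary slackness, y = 0 for the non-binding constraint.
From A_Bᵀ y = c: 2·y_mulch + 4·y_soil = 26; 2·y_mulch + 3·y_soil = 23.
Solving: y_mulch = 7, y_soil = 3.
Reduced cost of patios: c₃ − yᵀa₃ = 20 − (7·3 + 3·1) = 20 − 24 = -4.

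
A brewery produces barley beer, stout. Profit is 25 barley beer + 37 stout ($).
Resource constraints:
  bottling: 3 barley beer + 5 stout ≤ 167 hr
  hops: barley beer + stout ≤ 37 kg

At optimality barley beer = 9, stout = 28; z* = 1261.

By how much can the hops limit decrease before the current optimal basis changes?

Binding constraints: bottling, hops. The basis is B = [[3,5],[1,1]] with det -2.
Per unit decrease in hops, x* moves by d = (-2.5, 1.5).
The basis stays optimal until barley beer reaches 0; allowable decrease = 3.6 kg.

3.6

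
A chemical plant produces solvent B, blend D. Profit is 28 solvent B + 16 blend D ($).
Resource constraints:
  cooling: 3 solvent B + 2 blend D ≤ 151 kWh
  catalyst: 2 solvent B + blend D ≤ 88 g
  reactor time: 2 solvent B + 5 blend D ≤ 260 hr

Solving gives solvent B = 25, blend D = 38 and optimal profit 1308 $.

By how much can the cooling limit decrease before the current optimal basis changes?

19

Binding constraints: cooling, catalyst. The basis is B = [[3,2],[2,1]] with det -1.
Per unit decrease in cooling, x* moves by d = (1, -2).
The basis stays optimal until blend D reaches 0; allowable decrease = 19 kWh.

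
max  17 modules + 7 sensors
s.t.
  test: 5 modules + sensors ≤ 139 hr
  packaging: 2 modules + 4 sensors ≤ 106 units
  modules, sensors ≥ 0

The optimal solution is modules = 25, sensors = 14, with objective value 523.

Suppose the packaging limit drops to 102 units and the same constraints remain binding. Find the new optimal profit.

519

Both test and packaging are binding at x*.
The binding rows give the dual system: 5·y_test + 2·y_packaging = 17 and 1·y_test + 4·y_packaging = 7.
→ y_test = 3 and y_packaging = 1.
Δz = y_packaging·Δb = 1 × (-4) = -4, so new z* = 523 − 4 = 519.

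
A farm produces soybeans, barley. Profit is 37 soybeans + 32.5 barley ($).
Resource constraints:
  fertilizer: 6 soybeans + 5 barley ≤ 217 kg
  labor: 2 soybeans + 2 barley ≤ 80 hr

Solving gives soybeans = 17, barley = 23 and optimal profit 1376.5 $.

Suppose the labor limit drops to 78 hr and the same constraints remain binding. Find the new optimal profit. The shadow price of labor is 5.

1366.5

Δb = -2, so new z* = 1376.5 + (5)·(-2) = 1376.5 − 10 = 1366.5.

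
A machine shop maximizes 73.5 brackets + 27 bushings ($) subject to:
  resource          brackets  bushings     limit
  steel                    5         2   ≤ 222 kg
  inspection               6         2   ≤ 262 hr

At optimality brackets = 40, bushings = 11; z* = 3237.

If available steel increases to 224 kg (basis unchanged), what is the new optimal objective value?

3252

At the optimum: steel uses 222 of 222 (binding); inspection uses 262 of 262 (binding).
Dual feasibility on the basic columns requires 5·y_steel + 6·y_inspection = 73.5, 2·y_steel + 2·y_inspection = 27.
Solving: y_steel = 7.5, y_inspection = 6.
Δz = y_steel·Δb = 7.5 × (2) = 15, so new z* = 3237 + 15 = 3252.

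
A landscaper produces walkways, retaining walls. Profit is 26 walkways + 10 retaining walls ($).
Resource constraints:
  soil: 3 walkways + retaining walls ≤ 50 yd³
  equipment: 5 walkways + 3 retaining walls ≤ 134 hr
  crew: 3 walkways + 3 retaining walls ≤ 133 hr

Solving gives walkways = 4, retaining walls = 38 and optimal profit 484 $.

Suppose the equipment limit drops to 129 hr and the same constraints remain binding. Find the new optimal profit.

479

Binding: soil and equipment. Non-binding: crew (7 unused).
Slack constraints have shadow price 0 (complementary slackness).
The binding rows give the dual system: 3·y_soil + 5·y_equipment = 26 and 1·y_soil + 3·y_equipment = 10.
Solving: y_soil = 7, y_equipment = 1.
Δz = y_equipment·Δb = 1 × (-5) = -5, so new z* = 484 − 5 = 479.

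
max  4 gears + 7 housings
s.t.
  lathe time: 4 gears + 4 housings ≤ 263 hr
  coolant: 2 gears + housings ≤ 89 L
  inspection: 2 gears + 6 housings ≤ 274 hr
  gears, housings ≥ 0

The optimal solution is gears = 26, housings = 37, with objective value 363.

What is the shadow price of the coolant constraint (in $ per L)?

At the optimum: lathe time uses 252 of 263 (slack = 11); coolant uses 89 of 89 (binding); inspection uses 274 of 274 (binding).
Since lathe time is not tight, its dual is 0.
Dual feasibility on the basic columns requires 2·y_coolant + 2·y_inspection = 4, 1·y_coolant + 6·y_inspection = 7.
Solving: y_coolant = 1, y_inspection = 1.
Shadow price of coolant = 1.

1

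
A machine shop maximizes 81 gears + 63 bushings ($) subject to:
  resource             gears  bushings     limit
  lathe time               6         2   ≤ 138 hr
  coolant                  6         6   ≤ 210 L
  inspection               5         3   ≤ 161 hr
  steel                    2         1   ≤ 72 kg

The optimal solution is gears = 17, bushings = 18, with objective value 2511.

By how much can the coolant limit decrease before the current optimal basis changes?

Binding constraints: lathe time, coolant. The basis is B = [[6,2],[6,6]] with det 24.
Per unit decrease in coolant, x* moves by d = (0.0833, -0.25).
The basis stays optimal until bushings reaches 0; allowable decrease = 72 L.

72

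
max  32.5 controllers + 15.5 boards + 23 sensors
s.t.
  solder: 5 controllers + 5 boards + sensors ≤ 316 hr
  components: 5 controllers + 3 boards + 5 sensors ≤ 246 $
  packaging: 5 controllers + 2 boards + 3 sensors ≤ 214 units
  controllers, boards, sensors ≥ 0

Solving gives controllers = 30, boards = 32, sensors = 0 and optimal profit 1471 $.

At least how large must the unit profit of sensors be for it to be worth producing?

24.5

Check each constraint at x*: solder 310/316 (slack 6); components 246/246 (tight); packaging 214/214 (tight).
Slack constraints have shadow price 0 (complementary slackness).
Dual feasibility on the basic columns requires 5·y_components + 5·y_packaging = 32.5, 3·y_components + 2·y_packaging = 15.5.
→ y_components = 2.5 and y_packaging = 4.
sensors enters the basis when its profit ≥ yᵀa₃ = 2.5·5 + 4·3 = 24.5.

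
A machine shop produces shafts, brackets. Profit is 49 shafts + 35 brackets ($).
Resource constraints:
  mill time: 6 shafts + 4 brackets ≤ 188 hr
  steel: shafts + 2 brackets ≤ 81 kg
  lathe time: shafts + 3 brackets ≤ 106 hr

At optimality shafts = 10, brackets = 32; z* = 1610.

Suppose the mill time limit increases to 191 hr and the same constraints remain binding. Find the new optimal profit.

1634

Check each constraint at x*: mill time 188/188 (tight); steel 74/81 (slack 7); lathe time 106/106 (tight).
Since steel is not tight, its dual is 0.
From A_Bᵀ y = c: 6·y_mill time + 1·y_lathe time = 49; 4·y_mill time + 3·y_lathe time = 35.
This yields shadow prices y_mill time = 8, y_lathe time = 1.
Δz = y_mill time·Δb = 8 × (3) = 24, so new z* = 1610 + 24 = 1634.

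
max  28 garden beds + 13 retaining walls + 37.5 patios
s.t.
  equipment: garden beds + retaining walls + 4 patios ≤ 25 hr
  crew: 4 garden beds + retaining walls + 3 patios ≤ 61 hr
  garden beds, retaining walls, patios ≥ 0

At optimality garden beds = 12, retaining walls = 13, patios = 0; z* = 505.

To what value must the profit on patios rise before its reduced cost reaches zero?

47

Both equipment and crew are binding at x*.
From A_Bᵀ y = c: 1·y_equipment + 4·y_crew = 28; 1·y_equipment + 1·y_crew = 13.
This yields shadow prices y_equipment = 8, y_crew = 5.
patios enters the basis when its profit ≥ yᵀa₃ = 8·4 + 5·3 = 47.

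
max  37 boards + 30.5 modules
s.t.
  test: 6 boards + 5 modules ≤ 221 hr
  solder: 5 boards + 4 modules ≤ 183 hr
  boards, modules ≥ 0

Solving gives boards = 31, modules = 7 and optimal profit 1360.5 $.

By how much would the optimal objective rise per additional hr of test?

4.5

At the optimum: test uses 221 of 221 (binding); solder uses 183 of 183 (binding).
The binding rows give the dual system: 6·y_test + 5·y_solder = 37 and 5·y_test + 4·y_solder = 30.5.
→ y_test = 4.5 and y_solder = 2.
Shadow price of test = 4.5.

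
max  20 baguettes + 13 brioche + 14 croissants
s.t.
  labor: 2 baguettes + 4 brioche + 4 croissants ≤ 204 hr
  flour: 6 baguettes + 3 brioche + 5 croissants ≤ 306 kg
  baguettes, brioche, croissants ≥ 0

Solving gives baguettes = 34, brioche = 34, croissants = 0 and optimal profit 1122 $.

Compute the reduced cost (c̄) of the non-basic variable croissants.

At the optimum: labor uses 204 of 204 (binding); flour uses 306 of 306 (binding).
From A_Bᵀ y = c: 2·y_labor + 6·y_flour = 20; 4·y_labor + 3·y_flour = 13.
Solving: y_labor = 1, y_flour = 3.
Reduced cost of croissants: c₃ − yᵀa₃ = 14 − (1·4 + 3·5) = 14 − 19 = -5.

-5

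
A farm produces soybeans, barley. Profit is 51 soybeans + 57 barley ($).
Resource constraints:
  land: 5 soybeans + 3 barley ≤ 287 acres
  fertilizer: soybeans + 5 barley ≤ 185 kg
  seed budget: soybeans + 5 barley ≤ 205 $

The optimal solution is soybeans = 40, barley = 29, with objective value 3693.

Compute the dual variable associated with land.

9

Check each constraint at x*: land 287/287 (tight); fertilizer 185/185 (tight); seed budget 185/205 (slack 20).
Since seed budget is not tight, its dual is 0.
From A_Bᵀ y = c: 5·y_land + 1·y_fertilizer = 51; 3·y_land + 5·y_fertilizer = 57.
→ y_land = 9 and y_fertilizer = 6.
Shadow price of land = 9.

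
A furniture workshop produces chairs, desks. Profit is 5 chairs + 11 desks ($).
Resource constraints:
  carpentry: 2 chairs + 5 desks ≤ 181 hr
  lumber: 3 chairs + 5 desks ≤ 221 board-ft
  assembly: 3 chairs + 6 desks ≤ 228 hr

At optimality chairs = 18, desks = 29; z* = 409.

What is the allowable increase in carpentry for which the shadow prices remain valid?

Binding constraints: carpentry, assembly. The basis is B = [[2,5],[3,6]] with det -3.
Per unit increase in carpentry, x* moves by d = (-2, 1).
The basis stays optimal until chairs reaches 0; allowable increase = 9 hr.

9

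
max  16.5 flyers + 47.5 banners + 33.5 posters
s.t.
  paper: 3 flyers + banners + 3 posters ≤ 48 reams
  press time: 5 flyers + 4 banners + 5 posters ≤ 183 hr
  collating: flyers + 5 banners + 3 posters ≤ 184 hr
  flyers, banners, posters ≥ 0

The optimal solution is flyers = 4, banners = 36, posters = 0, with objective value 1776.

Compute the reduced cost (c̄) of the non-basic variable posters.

Check each constraint at x*: paper 48/48 (tight); press time 164/183 (slack 19); collating 184/184 (tight).
Since press time is not tight, its dual is 0.
The binding rows give the dual system: 3·y_paper + 1·y_collating = 16.5 and 1·y_paper + 5·y_collating = 47.5.
Solving: y_paper = 2.5, y_collating = 9.
Reduced cost of posters: c₃ − yᵀa₃ = 33.5 − (2.5·3 + 9·3) = 33.5 − 34.5 = -1.

-1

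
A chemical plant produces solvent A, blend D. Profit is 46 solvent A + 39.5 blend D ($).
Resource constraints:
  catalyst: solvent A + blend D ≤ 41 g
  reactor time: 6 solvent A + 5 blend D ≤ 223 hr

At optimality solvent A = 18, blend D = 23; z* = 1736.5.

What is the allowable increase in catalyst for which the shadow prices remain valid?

Binding constraints: catalyst, reactor time. The basis is B = [[1,1],[6,5]] with det -1.
Per unit increase in catalyst, x* moves by d = (-5, 6).
The basis stays optimal until solvent A reaches 0; allowable increase = 3.6 g.

3.6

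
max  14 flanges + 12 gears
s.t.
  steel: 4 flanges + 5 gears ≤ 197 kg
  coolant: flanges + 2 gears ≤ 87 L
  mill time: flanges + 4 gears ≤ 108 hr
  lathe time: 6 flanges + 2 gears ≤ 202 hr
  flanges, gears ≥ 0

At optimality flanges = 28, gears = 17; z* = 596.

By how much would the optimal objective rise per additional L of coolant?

0

Check each constraint at x*: steel 197/197 (tight); coolant 62/87 (slack 25); mill time 96/108 (slack 12); lathe time 202/202 (tight).
By complementary slackness, y = 0 for the non-binding constraints.
The binding rows give the dual system: 4·y_steel + 6·y_lathe time = 14 and 5·y_steel + 2·y_lathe time = 12.
→ y_steel = 2 and y_lathe time = 1.
Shadow price of coolant = 0.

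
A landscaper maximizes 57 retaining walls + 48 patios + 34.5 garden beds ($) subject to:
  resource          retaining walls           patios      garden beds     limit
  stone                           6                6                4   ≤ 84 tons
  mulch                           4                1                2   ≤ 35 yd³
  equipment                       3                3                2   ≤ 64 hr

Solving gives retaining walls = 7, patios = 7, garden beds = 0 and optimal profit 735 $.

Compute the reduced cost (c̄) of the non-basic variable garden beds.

-1.5

Binding: stone and mulch. Non-binding: equipment (22 unused).
Since equipment is not tight, its dual is 0.
From A_Bᵀ y = c: 6·y_stone + 4·y_mulch = 57; 6·y_stone + 1·y_mulch = 48.
→ y_stone = 7.5 and y_mulch = 3.
Reduced cost of garden beds: c₃ − yᵀa₃ = 34.5 − (7.5·4 + 3·2) = 34.5 − 36 = -1.5.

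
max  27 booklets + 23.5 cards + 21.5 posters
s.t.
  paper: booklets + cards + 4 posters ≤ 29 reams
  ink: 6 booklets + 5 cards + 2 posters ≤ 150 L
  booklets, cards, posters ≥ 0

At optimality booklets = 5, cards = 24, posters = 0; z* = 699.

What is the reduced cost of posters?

Both paper and ink are binding at x*.
From A_Bᵀ y = c: 1·y_paper + 6·y_ink = 27; 1·y_paper + 5·y_ink = 23.5.
This yields shadow prices y_paper = 6, y_ink = 3.5.
Reduced cost of posters: c₃ − yᵀa₃ = 21.5 − (6·4 + 3.5·2) = 21.5 − 31 = -9.5.

-9.5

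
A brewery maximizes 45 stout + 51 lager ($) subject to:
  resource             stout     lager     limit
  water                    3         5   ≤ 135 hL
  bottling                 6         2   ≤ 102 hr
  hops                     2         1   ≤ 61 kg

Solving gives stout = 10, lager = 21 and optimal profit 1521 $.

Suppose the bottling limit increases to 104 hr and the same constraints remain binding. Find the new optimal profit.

Check each constraint at x*: water 135/135 (tight); bottling 102/102 (tight); hops 41/61 (slack 20).
By complementary slackness, y = 0 for the non-binding constraint.
Dual feasibility on the basic columns requires 3·y_water + 6·y_bottling = 45, 5·y_water + 2·y_bottling = 51.
→ y_water = 9 and y_bottling = 3.
Δz = y_bottling·Δb = 3 × (2) = 6, so new z* = 1521 + 6 = 1527.

1527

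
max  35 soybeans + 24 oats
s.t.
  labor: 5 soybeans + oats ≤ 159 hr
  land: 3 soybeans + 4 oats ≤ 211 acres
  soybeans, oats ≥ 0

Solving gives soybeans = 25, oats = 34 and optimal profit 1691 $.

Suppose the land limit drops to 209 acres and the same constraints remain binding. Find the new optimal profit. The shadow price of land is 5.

Δb = -2, so new z* = 1691 + (5)·(-2) = 1691 − 10 = 1681.

1681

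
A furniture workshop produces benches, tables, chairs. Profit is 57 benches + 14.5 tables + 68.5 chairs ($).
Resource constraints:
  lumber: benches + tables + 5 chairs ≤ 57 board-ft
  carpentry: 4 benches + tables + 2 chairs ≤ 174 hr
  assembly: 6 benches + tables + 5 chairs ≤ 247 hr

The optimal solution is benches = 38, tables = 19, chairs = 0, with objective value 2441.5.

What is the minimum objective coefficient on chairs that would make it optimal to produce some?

72.5

At the optimum: lumber uses 57 of 57 (binding); carpentry uses 171 of 174 (slack = 3); assembly uses 247 of 247 (binding).
Slack constraints have shadow price 0 (complementary slackness).
From A_Bᵀ y = c: 1·y_lumber + 6·y_assembly = 57; 1·y_lumber + 1·y_assembly = 14.5.
This yields shadow prices y_lumber = 6, y_assembly = 8.5.
chairs enters the basis when its profit ≥ yᵀa₃ = 6·5 + 8.5·5 = 72.5.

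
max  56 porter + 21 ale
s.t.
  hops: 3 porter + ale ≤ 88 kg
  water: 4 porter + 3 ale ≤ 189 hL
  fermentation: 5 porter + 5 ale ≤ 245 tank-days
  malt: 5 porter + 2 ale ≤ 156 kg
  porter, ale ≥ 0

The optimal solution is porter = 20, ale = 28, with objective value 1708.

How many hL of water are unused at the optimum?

25

water used = 4·20 + 3·28 = 164; slack = 189 − 164 = 25.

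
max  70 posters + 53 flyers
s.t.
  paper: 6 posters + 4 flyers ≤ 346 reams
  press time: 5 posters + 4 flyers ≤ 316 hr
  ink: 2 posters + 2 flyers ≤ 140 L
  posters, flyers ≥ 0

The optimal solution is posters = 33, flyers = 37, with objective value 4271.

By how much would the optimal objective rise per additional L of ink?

9.5

At the optimum: paper uses 346 of 346 (binding); press time uses 313 of 316 (slack = 3); ink uses 140 of 140 (binding).
Since press time is not tight, its dual is 0.
From A_Bᵀ y = c: 6·y_paper + 2·y_ink = 70; 4·y_paper + 2·y_ink = 53.
This yields shadow prices y_paper = 8.5, y_ink = 9.5.
Shadow price of ink = 9.5.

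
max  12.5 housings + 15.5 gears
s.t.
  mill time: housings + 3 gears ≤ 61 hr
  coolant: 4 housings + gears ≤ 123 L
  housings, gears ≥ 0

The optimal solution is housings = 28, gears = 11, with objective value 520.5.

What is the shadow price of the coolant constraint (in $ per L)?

Check each constraint at x*: mill time 61/61 (tight); coolant 123/123 (tight).
The binding rows give the dual system: 1·y_mill time + 4·y_coolant = 12.5 and 3·y_mill time + 1·y_coolant = 15.5.
→ y_mill time = 4.5 and y_coolant = 2.
Shadow price of coolant = 2.

2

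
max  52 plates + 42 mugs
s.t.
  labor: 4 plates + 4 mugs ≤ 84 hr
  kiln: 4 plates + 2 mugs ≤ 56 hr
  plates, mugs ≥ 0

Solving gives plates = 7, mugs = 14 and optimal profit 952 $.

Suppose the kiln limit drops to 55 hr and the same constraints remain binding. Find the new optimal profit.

At the optimum: labor uses 84 of 84 (binding); kiln uses 56 of 56 (binding).
Dual feasibility on the basic columns requires 4·y_labor + 4·y_kiln = 52, 4·y_labor + 2·y_kiln = 42.
This yields shadow prices y_labor = 8, y_kiln = 5.
Δz = y_kiln·Δb = 5 × (-1) = -5, so new z* = 952 − 5 = 947.

947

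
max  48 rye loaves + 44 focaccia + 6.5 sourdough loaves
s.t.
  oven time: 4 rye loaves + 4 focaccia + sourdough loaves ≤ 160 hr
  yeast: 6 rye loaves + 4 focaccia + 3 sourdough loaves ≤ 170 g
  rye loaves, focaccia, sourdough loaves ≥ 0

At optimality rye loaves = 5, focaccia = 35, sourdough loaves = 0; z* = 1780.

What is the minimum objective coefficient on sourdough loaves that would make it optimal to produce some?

At the optimum: oven time uses 160 of 160 (binding); yeast uses 170 of 170 (binding).
The binding rows give the dual system: 4·y_oven time + 6·y_yeast = 48 and 4·y_oven time + 4·y_yeast = 44.
→ y_oven time = 9 and y_yeast = 2.
sourdough loaves enters the basis when its profit ≥ yᵀa₃ = 9·1 + 2·3 = 15.

15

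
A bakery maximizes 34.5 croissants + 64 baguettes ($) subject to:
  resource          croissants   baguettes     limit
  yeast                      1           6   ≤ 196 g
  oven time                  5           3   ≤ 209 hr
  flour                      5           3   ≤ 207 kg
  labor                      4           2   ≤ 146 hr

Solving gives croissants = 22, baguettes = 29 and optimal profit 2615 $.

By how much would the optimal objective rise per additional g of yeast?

At the optimum: yeast uses 196 of 196 (binding); oven time uses 197 of 209 (slack = 12); flour uses 197 of 207 (slack = 10); labor uses 146 of 146 (binding).
By complementary slackness, y = 0 for the non-binding constraints.
From A_Bᵀ y = c: 1·y_yeast + 4·y_labor = 34.5; 6·y_yeast + 2·y_labor = 64.
Solving: y_yeast = 8.5, y_labor = 6.5.
Shadow price of yeast = 8.5.

8.5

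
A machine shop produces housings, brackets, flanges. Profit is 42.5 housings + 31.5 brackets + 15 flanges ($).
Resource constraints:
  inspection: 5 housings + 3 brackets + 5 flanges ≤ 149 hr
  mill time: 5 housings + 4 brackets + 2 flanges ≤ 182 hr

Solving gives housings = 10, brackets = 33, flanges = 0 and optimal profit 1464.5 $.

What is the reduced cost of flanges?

-9.5

Check each constraint at x*: inspection 149/149 (tight); mill time 182/182 (tight).
The binding rows give the dual system: 5·y_inspection + 5·y_mill time = 42.5 and 3·y_inspection + 4·y_mill time = 31.5.
→ y_inspection = 2.5 and y_mill time = 6.
Reduced cost of flanges: c₃ − yᵀa₃ = 15 − (2.5·5 + 6·2) = 15 − 24.5 = -9.5.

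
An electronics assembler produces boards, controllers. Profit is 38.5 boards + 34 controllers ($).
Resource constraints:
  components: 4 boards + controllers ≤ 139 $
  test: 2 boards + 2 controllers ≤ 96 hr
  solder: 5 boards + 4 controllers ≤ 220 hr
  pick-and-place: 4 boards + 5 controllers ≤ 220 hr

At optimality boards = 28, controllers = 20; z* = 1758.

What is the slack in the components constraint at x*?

components used = 4·28 + 1·20 = 132; slack = 139 − 132 = 7.

7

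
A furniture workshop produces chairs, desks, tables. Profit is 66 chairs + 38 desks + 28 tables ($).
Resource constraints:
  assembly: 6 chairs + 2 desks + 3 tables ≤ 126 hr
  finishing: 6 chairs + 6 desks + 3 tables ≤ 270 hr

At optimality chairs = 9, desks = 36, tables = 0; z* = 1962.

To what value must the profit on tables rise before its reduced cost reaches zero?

Both assembly and finishing are binding at x*.
From A_Bᵀ y = c: 6·y_assembly + 6·y_finishing = 66; 2·y_assembly + 6·y_finishing = 38.
Solving: y_assembly = 7, y_finishing = 4.
tables enters the basis when its profit ≥ yᵀa₃ = 7·3 + 4·3 = 33.

33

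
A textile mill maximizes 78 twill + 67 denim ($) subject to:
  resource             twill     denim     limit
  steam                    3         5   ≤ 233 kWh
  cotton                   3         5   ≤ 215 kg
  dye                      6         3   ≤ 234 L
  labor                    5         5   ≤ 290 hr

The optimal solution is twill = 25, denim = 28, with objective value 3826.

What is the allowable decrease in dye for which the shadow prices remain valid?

Binding constraints: cotton, dye. The basis is B = [[3,5],[6,3]] with det -21.
Per unit decrease in dye, x* moves by d = (-0.2381, 0.1429).
The basis stays optimal until twill reaches 0; allowable decrease = 105 L.

105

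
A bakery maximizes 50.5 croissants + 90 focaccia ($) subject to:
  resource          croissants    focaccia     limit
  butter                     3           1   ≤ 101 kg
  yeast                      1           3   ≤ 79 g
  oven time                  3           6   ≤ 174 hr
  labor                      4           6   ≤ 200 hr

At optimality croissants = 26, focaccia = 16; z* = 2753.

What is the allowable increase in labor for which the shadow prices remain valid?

Binding constraints: oven time, labor. The basis is B = [[3,6],[4,6]] with det -6.
Per unit increase in labor, x* moves by d = (1, -0.5).
The basis stays optimal until butter becomes binding; allowable increase = 2.8 hr.

2.8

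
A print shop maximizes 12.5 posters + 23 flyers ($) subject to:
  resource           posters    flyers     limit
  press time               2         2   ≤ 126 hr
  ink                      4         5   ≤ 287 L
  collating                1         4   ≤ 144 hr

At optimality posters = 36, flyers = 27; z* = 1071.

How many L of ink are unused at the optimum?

8

ink used = 4·36 + 5·27 = 279; slack = 287 − 279 = 8.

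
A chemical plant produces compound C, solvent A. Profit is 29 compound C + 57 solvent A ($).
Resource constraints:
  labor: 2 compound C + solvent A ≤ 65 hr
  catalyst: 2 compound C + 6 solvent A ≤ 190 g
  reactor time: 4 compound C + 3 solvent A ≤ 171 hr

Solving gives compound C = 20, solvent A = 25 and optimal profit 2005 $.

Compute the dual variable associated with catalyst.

8.5

At the optimum: labor uses 65 of 65 (binding); catalyst uses 190 of 190 (binding); reactor time uses 155 of 171 (slack = 16).
Since reactor time is not tight, its dual is 0.
The binding rows give the dual system: 2·y_labor + 2·y_catalyst = 29 and 1·y_labor + 6·y_catalyst = 57.
Solving: y_labor = 6, y_catalyst = 8.5.
Shadow price of catalyst = 8.5.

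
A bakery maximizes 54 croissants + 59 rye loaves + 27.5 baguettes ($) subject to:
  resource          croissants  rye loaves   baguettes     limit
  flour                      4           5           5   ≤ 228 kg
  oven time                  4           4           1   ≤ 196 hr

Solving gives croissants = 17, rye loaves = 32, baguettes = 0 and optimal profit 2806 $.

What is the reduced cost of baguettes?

Both flour and oven time are binding at x*.
Dual feasibility on the basic columns requires 4·y_flour + 4·y_oven time = 54, 5·y_flour + 4·y_oven time = 59.
Solving: y_flour = 5, y_oven time = 8.5.
Reduced cost of baguettes: c₃ − yᵀa₃ = 27.5 − (5·5 + 8.5·1) = 27.5 − 33.5 = -6.

-6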